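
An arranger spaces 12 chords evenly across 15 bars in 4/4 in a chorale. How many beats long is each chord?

5 beats

15 bars × 4 beats/bar = 60 beats total.
60 beats ÷ 12 chords = 5 beats per chord.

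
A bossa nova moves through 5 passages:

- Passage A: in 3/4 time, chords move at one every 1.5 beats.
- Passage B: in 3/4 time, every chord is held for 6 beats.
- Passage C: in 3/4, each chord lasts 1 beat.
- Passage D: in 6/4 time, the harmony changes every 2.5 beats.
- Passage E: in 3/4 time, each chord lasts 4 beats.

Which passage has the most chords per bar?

A: 3 beats/bar ÷ 1.5 beats/chord = 2 chords/bar.
B: 3 beats/bar ÷ 6 beats/chord = 0.5 chords/bar.
C: 3 beats/bar ÷ 1 beat/chord = 3 chords/bar.
D: 6 beats/bar ÷ 2.5 beats/chord = 2.4 chords/bar.
E: 3 beats/bar ÷ 4 beats/chord = 0.75 chords/bar.
Fastest is C at 3 chords/bar.

Passage C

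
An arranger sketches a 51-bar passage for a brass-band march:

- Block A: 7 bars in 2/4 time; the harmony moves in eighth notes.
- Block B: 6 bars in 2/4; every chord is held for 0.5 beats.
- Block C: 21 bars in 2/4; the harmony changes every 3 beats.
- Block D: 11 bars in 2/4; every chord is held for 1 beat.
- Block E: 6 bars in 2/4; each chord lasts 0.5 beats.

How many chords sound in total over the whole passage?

112 chords

A: 7·2 = 14 beats, 14/0.5 = 28 chords.
B: 6·2 = 12 beats, 12/0.5 = 24 chords.
C: 21·2 = 42 beats, 42/3 = 14 chords.
D: 11·2 = 22 beats, 22/1 = 22 chords.
E: 6·2 = 12 beats, 12/0.5 = 24 chords.
Total: 28 + 24 + 14 + 22 + 24 = 112.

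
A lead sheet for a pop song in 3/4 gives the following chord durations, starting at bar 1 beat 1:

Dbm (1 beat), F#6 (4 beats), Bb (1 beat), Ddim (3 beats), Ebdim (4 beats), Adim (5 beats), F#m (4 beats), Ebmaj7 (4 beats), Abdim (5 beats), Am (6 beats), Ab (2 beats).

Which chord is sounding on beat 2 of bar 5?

Adim

Beat 2 of bar 5 is beat (5−1)×3 + 2 = 14 overall.
Running totals: Dbm ends at 1, F#6 ends at 5, Bb ends at 6, Ddim ends at 9, Ebdim ends at 13, Adim ends at 18.
Beat 14 falls within Adim.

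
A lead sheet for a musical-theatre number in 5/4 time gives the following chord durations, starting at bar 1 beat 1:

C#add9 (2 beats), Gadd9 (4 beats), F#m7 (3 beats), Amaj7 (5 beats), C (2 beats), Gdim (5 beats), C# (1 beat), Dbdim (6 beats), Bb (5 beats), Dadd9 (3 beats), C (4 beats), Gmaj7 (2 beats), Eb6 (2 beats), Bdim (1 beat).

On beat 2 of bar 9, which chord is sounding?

Gmaj7

Beat 2 of bar 9 is beat (9−1)×5 + 2 = 42 overall.
Running totals: C#add9 ends at 2, Gadd9 ends at 6, F#m7 ends at 9, Amaj7 ends at 14, C ends at 16, Gdim ends at 21, C# ends at 22, Dbdim ends at 28, Bb ends at 33, Dadd9 ends at 36, C ends at 40, Gmaj7 ends at 42.
Beat 42 falls within Gmaj7.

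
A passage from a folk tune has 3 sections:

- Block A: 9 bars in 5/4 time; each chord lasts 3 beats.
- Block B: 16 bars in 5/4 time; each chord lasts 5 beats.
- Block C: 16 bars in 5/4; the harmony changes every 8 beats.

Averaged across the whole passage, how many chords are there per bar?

A: 9 × 5 = 45 beats ÷ 3 = 15 chords.
B: 16 × 5 = 80 beats ÷ 5 = 16 chords.
C: 16 × 5 = 80 beats ÷ 8 = 10 chords.
Overall: 41 chords over 41 bars → 41/41 = 1 chords per bar.

1 chords per bar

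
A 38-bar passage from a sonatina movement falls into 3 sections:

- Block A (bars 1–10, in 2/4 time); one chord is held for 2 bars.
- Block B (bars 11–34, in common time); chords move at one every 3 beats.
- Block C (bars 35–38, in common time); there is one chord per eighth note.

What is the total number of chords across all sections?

69 chords

A has 20 beats and chords last 4 each, so 5 chords.
B has 96 beats and chords last 3 each, so 32 chords.
C has 16 beats and chords last 0.5 each, so 32 chords.
Total: 5 + 32 + 32 = 69.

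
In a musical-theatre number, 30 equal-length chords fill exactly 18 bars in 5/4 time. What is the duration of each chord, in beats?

18 bars × 5 beats/bar = 90 beats total.
90 beats ÷ 30 chords = 3 beats per chord.
(That is a dotted half note.)

3 beats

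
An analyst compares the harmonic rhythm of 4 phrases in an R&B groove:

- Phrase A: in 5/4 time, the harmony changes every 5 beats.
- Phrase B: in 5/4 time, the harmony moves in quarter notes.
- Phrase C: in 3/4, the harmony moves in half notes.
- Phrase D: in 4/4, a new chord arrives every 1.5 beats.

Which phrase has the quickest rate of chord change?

A: each chord is 5 beats in 5/4, so 1 per bar.
B: each chord is 1 beat in 5/4, so 5 per bar.
C: each chord is 2 beats in 3/4, so 1.5 per bar.
D: each chord is 1.5 beats in 4/4, so 8/3 per bar.
Fastest is B at 5 chords/bar.

Phrase B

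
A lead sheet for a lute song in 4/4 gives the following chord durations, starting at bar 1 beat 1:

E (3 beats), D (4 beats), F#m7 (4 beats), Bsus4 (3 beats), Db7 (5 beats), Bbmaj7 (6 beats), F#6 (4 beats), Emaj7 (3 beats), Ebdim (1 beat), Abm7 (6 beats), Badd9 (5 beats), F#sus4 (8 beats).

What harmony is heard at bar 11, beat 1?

Badd9

Beat 1 of bar 11 is beat (11−1)×4 + 1 = 41 overall.
Running totals: E ends at 3, D ends at 7, F#m7 ends at 11, Bsus4 ends at 14, Db7 ends at 19, Bbmaj7 ends at 25, F#6 ends at 29, Emaj7 ends at 32, Ebdim ends at 33, Abm7 ends at 39, Badd9 ends at 44.
Beat 41 falls within Badd9.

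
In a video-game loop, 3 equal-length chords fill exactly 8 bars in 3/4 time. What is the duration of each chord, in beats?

8 bars × 3 beats/bar = 24 beats total.
24 beats ÷ 3 chords = 8 beats per chord.

8 beats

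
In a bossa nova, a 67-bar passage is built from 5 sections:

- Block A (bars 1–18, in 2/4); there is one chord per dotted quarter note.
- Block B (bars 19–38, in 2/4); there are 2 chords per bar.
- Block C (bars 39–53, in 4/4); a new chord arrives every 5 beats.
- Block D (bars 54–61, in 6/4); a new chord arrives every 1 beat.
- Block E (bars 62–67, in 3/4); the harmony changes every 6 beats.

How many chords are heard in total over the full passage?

A: 18·2 = 36 beats, 36/1.5 = 24 chords.
B: 20·2 = 40 beats, 40/1 = 40 chords.
C: 15·4 = 60 beats, 60/5 = 12 chords.
D: 8·6 = 48 beats, 48/1 = 48 chords.
E: 6·3 = 18 beats, 18/6 = 3 chords.
Total: 24 + 40 + 12 + 48 + 3 = 127.

127 chords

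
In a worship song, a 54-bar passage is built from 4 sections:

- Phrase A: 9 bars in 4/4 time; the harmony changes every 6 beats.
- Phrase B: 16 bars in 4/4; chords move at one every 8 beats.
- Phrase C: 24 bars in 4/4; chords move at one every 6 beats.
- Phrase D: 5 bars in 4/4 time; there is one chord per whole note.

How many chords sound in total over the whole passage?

35 chords

A: 9·4 = 36 beats, 36/6 = 6 chords.
B: 16·4 = 64 beats, 64/8 = 8 chords.
C: 24·4 = 96 beats, 96/6 = 16 chords.
D: 5·4 = 20 beats, 20/4 = 5 chords.
Total: 6 + 8 + 16 + 5 = 35.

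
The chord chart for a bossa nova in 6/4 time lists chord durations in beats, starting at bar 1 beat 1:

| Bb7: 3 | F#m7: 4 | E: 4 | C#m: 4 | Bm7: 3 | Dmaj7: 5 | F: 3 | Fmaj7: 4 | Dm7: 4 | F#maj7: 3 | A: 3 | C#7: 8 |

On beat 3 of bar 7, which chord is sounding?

A

Beat 3 of bar 7 is beat (7−1)×6 + 3 = 39 overall.
Running totals: Bb7 ends at 3, F#m7 ends at 7, E ends at 11, C#m ends at 15, Bm7 ends at 18, Dmaj7 ends at 23, F ends at 26, Fmaj7 ends at 30, Dm7 ends at 34, F#maj7 ends at 37, A ends at 40.
Beat 39 falls within A.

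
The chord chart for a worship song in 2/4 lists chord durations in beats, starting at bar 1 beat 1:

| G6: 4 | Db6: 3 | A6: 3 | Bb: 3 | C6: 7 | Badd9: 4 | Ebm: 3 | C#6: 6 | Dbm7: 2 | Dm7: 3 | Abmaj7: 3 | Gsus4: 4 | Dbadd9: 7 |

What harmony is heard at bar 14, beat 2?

Beat 2 of bar 14 is beat (14−1)×2 + 2 = 28 overall.
Running totals: G6 ends at 4, Db6 ends at 7, A6 ends at 10, Bb ends at 13, C6 ends at 20, Badd9 ends at 24, Ebm ends at 27, C#6 ends at 33.
Beat 28 falls within C#6.

C#6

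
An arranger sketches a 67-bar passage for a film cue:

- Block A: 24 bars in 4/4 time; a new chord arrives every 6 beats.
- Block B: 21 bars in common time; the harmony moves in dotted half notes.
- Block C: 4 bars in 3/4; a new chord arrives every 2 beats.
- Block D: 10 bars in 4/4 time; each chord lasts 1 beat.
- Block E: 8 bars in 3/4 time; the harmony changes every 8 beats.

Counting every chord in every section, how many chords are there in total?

A has 96 beats and chords last 6 each, so 16 chords.
B has 84 beats and chords last 3 each, so 28 chords.
C has 12 beats and chords last 2 each, so 6 chords.
D has 40 beats and chords last 1 each, so 40 chords.
E has 24 beats and chords last 8 each, so 3 chords.
Total: 16 + 28 + 6 + 40 + 3 = 93.

93 chords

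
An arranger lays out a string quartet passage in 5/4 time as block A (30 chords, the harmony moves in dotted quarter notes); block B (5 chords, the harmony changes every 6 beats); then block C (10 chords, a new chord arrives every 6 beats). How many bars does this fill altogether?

A: 30 × 1.5 = 45 beats = 9 bars.
B: 5 × 6 = 30 beats = 6 bars.
C: 10 × 6 = 60 beats = 12 bars.
Total: 9 + 6 + 12 = 27 bars.

27 bars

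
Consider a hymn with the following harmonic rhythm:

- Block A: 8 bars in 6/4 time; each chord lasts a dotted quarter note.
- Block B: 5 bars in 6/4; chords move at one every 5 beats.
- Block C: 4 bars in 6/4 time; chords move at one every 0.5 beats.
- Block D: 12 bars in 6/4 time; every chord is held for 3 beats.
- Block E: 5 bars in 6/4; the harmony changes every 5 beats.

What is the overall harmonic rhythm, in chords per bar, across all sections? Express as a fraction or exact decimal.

A: 8 × 6 = 48 beats ÷ 1.5 = 32 chords.
B: 5 × 6 = 30 beats ÷ 5 = 6 chords.
C: 4 × 6 = 24 beats ÷ 0.5 = 48 chords.
D: 12 × 6 = 72 beats ÷ 3 = 24 chords.
E: 5 × 6 = 30 beats ÷ 5 = 6 chords.
Overall: 116 chords over 34 bars → 116/34 = 58/17 chords per bar.

58/17 chords per bar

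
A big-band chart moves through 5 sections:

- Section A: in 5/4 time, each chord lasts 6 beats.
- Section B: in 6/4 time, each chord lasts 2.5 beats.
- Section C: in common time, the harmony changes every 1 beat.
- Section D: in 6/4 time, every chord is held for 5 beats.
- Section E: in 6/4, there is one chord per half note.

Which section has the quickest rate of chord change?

A: 5/6 = 5/6 chords/bar.
B: 6/2.5 = 2.4 chords/bar.
C: 4/1 = 4 chords/bar.
D: 6/5 = 1.2 chords/bar.
E: 6/2 = 3 chords/bar.
Fastest is C at 4 chords/bar.

Section C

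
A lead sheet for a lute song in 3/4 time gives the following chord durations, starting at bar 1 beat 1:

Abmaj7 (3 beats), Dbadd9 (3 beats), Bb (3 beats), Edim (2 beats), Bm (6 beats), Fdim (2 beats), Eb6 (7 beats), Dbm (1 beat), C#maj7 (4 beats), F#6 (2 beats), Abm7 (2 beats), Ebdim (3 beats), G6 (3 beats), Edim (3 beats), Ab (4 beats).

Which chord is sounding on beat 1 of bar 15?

Beat 1 of bar 15 is beat (15−1)×3 + 1 = 43 overall.
Running totals: Abmaj7 ends at 3, Dbadd9 ends at 6, Bb ends at 9, Edim ends at 11, Bm ends at 17, Fdim ends at 19, Eb6 ends at 26, Dbm ends at 27, C#maj7 ends at 31, F#6 ends at 33, Abm7 ends at 35, Ebdim ends at 38, G6 ends at 41, Edim ends at 44.
Beat 43 falls within Edim.

Edim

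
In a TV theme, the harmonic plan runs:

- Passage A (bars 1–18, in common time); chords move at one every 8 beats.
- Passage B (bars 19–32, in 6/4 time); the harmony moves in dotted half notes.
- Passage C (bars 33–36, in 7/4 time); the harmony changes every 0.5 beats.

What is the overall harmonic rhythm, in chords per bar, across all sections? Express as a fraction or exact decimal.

A: 18 × 4 = 72 beats ÷ 8 = 9 chords.
B: 14 × 6 = 84 beats ÷ 3 = 28 chords.
C: 4 × 7 = 28 beats ÷ 0.5 = 56 chords.
Overall: 93 chords over 36 bars → 93/36 = 31/12 chords per bar.

31/12 chords per bar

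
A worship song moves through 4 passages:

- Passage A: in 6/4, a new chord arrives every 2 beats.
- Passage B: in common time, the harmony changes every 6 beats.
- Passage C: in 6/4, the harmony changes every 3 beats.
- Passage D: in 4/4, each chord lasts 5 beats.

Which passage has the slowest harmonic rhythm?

A: 6 beats/bar ÷ 2 beats/chord = 3 chords/bar.
B: 4 beats/bar ÷ 6 beats/chord = 2/3 chords/bar.
C: 6 beats/bar ÷ 3 beats/chord = 2 chords/bar.
D: 4 beats/bar ÷ 5 beats/chord = 0.8 chords/bar.
Slowest is B at 2/3 chords/bar.

Passage B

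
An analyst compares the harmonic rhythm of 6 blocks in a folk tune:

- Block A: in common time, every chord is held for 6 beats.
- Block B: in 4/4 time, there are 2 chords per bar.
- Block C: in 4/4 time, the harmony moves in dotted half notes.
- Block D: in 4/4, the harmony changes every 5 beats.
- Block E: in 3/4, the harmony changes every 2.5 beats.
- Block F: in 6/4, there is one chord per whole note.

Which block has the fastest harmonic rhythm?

Block B

A: 4/6 = 2/3 chords/bar.
B: 4/2 = 2 chords/bar.
C: 4/3 = 4/3 chords/bar.
D: 4/5 = 0.8 chords/bar.
E: 3/2.5 = 1.2 chords/bar.
F: 6/4 = 1.5 chords/bar.
Fastest is B at 2 chords/bar.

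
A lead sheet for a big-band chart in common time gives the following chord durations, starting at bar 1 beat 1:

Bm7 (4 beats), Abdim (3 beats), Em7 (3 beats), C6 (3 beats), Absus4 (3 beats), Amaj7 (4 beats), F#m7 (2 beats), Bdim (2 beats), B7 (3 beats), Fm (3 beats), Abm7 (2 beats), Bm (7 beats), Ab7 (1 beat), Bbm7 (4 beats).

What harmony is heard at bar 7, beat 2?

Beat 2 of bar 7 is beat (7−1)×4 + 2 = 26 overall.
Running totals: Bm7 ends at 4, Abdim ends at 7, Em7 ends at 10, C6 ends at 13, Absus4 ends at 16, Amaj7 ends at 20, F#m7 ends at 22, Bdim ends at 24, B7 ends at 27.
Beat 26 falls within B7.

B7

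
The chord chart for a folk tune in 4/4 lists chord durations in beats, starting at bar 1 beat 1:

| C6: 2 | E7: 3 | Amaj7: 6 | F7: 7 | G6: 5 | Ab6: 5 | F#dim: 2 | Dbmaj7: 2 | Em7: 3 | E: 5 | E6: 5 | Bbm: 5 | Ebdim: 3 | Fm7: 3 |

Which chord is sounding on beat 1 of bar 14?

Beat 1 of bar 14 is beat (14−1)×4 + 1 = 53 overall.
Running totals: C6 ends at 2, E7 ends at 5, Amaj7 ends at 11, F7 ends at 18, G6 ends at 23, Ab6 ends at 28, F#dim ends at 30, Dbmaj7 ends at 32, Em7 ends at 35, E ends at 40, E6 ends at 45, Bbm ends at 50, Ebdim ends at 53.
Beat 53 falls within Ebdim.

Ebdim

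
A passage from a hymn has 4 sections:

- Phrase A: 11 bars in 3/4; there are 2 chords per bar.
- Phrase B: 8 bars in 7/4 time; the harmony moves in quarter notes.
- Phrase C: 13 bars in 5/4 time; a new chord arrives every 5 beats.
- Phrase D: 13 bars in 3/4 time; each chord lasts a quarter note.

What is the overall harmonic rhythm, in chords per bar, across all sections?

A: 11 bars of 3 beats is 33 beats; at 1.5 beats each that's 22 chords.
B: 8 bars of 7 beats is 56 beats; at 1 beat each that's 56 chords.
C: 13 bars of 5 beats is 65 beats; at 5 beats each that's 13 chords.
D: 13 bars of 3 beats is 39 beats; at 1 beat each that's 39 chords.
Overall: 130 chords over 45 bars → 130/45 = 26/9 chords per bar.

26/9 chords per bar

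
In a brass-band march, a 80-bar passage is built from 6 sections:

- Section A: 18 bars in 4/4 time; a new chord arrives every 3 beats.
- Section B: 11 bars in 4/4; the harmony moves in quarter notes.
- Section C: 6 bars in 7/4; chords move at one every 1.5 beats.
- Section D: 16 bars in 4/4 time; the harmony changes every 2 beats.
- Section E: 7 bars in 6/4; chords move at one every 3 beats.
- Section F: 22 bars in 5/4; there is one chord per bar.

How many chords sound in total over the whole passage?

164 chords

A: 18·4 = 72 beats, 72/3 = 24 chords.
B: 11·4 = 44 beats, 44/1 = 44 chords.
C: 6·7 = 42 beats, 42/1.5 = 28 chords.
D: 16·4 = 64 beats, 64/2 = 32 chords.
E: 7·6 = 42 beats, 42/3 = 14 chords.
F: 22·5 = 110 beats, 110/5 = 22 chords.
Total: 24 + 44 + 28 + 32 + 14 + 22 = 164.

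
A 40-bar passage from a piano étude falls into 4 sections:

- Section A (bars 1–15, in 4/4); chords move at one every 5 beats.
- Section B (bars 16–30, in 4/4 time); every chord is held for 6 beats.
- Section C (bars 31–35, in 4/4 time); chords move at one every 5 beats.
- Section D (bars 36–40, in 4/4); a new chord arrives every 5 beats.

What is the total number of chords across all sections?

A has 60 beats and chords last 5 each, so 12 chords.
B has 60 beats and chords last 6 each, so 10 chords.
C has 20 beats and chords last 5 each, so 4 chords.
D has 20 beats and chords last 5 each, so 4 chords.
Total: 12 + 10 + 4 + 4 = 30.

30 chords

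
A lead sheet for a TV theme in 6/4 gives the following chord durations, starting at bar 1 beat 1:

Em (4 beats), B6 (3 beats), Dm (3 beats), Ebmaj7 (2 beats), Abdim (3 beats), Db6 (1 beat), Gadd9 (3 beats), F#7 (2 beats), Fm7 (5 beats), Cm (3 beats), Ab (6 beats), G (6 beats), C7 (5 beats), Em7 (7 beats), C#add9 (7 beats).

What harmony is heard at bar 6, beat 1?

Beat 1 of bar 6 is beat (6−1)×6 + 1 = 31 overall.
Running totals: Em ends at 4, B6 ends at 7, Dm ends at 10, Ebmaj7 ends at 12, Abdim ends at 15, Db6 ends at 16, Gadd9 ends at 19, F#7 ends at 21, Fm7 ends at 26, Cm ends at 29, Ab ends at 35.
Beat 31 falls within Ab.

Ab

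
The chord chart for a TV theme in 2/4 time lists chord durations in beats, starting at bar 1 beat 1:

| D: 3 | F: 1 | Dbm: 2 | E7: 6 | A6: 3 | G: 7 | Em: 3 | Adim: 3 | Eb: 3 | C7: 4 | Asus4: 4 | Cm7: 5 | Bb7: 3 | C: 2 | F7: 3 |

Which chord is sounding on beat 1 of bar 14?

Adim

Beat 1 of bar 14 is beat (14−1)×2 + 1 = 27 overall.
Running totals: D ends at 3, F ends at 4, Dbm ends at 6, E7 ends at 12, A6 ends at 15, G ends at 22, Em ends at 25, Adim ends at 28.
Beat 27 falls within Adim.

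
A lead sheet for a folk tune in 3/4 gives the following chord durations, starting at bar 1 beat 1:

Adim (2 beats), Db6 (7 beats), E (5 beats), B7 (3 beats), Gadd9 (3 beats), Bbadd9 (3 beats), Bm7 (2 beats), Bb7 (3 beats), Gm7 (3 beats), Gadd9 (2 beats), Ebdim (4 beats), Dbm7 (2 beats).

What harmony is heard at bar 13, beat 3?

Beat 3 of bar 13 is beat (13−1)×3 + 3 = 39 overall.
Running totals: Adim ends at 2, Db6 ends at 9, E ends at 14, B7 ends at 17, Gadd9 ends at 20, Bbadd9 ends at 23, Bm7 ends at 25, Bb7 ends at 28, Gm7 ends at 31, Gadd9 ends at 33, Ebdim ends at 37, Dbm7 ends at 39.
Beat 39 falls within Dbm7.

Dbm7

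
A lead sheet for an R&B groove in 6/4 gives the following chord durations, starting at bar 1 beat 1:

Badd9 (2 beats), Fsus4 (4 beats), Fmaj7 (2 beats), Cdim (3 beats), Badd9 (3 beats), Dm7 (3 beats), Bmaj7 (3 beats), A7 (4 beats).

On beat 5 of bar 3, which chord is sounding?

Beat 5 of bar 3 is beat (3−1)×6 + 5 = 17 overall.
Running totals: Badd9 ends at 2, Fsus4 ends at 6, Fmaj7 ends at 8, Cdim ends at 11, Badd9 ends at 14, Dm7 ends at 17.
Beat 17 falls within Dm7.

Dm7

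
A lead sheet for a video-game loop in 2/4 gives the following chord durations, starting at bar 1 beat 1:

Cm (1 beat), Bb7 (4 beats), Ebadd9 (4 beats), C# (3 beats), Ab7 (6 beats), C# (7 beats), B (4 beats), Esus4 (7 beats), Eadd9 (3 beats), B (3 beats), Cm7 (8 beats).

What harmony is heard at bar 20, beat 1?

Beat 1 of bar 20 is beat (20−1)×2 + 1 = 39 overall.
Running totals: Cm ends at 1, Bb7 ends at 5, Ebadd9 ends at 9, C# ends at 12, Ab7 ends at 18, C# ends at 25, B ends at 29, Esus4 ends at 36, Eadd9 ends at 39.
Beat 39 falls within Eadd9.

Eadd9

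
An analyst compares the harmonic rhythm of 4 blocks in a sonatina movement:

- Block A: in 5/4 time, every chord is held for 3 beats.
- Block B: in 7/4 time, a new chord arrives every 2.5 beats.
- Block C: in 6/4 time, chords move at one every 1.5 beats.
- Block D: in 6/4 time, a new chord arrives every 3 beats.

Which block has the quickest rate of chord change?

Block C

A: 5/3 = 5/3 chords/bar.
B: 7/2.5 = 2.8 chords/bar.
C: 6/1.5 = 4 chords/bar.
D: 6/3 = 2 chords/bar.
Fastest is C at 4 chords/bar.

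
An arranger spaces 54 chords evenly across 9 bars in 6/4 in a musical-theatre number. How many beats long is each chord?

9 bars × 6 beats/bar = 54 beats total.
54 beats ÷ 54 chords = 1 beats per chord.
(That is a quarter note.)

1 beat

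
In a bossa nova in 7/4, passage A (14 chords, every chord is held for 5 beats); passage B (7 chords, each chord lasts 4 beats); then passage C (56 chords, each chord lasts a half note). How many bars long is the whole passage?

30 bars

A: 14 × 5 = 70 beats = 10 bars.
B: 7 × 4 = 28 beats = 4 bars.
C: 56 × 2 = 112 beats = 16 bars.
Total: 10 + 4 + 16 = 30 bars.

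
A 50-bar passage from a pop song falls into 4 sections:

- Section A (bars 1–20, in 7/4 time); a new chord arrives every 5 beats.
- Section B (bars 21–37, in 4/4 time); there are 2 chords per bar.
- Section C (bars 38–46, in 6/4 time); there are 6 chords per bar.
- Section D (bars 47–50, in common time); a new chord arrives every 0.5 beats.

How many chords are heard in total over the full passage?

A: 20 bars × 7 beats = 140 beats; 5 beats/chord → 28 chords.
B: 17 bars × 4 beats = 68 beats; 2 beats/chord → 34 chords.
C: 9 bars × 6 beats = 54 beats; 1 beat/chord → 54 chords.
D: 4 bars × 4 beats = 16 beats; 0.5 beats/chord → 32 chords.
Total: 28 + 34 + 54 + 32 = 148.

148 chords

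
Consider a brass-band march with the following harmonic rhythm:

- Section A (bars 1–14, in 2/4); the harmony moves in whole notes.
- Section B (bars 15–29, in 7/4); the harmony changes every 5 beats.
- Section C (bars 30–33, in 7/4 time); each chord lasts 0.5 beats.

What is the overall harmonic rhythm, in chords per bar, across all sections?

A: 14 bars of 2 beats is 28 beats; at 4 beats each that's 7 chords.
B: 15 bars of 7 beats is 105 beats; at 5 beats each that's 21 chords.
C: 4 bars of 7 beats is 28 beats; at 0.5 beats each that's 56 chords.
Overall: 84 chords over 33 bars → 84/33 = 28/11 chords per bar.

28/11 chords per bar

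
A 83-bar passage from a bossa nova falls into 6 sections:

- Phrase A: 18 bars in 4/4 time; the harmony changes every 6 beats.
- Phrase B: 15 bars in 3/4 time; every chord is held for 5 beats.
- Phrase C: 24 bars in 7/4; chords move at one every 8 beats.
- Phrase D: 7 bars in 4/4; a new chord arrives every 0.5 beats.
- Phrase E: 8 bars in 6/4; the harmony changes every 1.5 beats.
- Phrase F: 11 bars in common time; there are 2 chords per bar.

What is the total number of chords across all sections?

152 chords

A has 72 beats and chords last 6 each, so 12 chords.
B has 45 beats and chords last 5 each, so 9 chords.
C has 168 beats and chords last 8 each, so 21 chords.
D has 28 beats and chords last 0.5 each, so 56 chords.
E has 48 beats and chords last 1.5 each, so 32 chords.
F has 44 beats and chords last 2 each, so 22 chords.
Total: 12 + 9 + 21 + 56 + 32 + 22 = 152.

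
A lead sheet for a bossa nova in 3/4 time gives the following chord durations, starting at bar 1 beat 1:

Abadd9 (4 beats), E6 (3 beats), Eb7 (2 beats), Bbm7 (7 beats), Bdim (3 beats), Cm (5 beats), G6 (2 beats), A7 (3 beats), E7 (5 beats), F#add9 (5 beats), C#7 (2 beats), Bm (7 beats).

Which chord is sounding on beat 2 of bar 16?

Beat 2 of bar 16 is beat (16−1)×3 + 2 = 47 overall.
Running totals: Abadd9 ends at 4, E6 ends at 7, Eb7 ends at 9, Bbm7 ends at 16, Bdim ends at 19, Cm ends at 24, G6 ends at 26, A7 ends at 29, E7 ends at 34, F#add9 ends at 39, C#7 ends at 41, Bm ends at 48.
Beat 47 falls within Bm.

Bm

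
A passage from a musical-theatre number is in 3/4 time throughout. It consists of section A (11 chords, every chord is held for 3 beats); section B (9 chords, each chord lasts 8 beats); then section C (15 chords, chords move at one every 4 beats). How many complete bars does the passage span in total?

A: 11 × 3 = 33 beats = 11 bars.
B: 9 × 8 = 72 beats = 24 bars.
C: 15 × 4 = 60 beats = 20 bars.
Total: 11 + 24 + 20 = 55 bars.

55 bars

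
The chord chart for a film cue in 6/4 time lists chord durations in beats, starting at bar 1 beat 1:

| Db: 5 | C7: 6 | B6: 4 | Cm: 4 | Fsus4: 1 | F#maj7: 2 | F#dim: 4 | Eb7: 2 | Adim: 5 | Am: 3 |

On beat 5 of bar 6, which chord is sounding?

Beat 5 of bar 6 is beat (6−1)×6 + 5 = 35 overall.
Running totals: Db ends at 5, C7 ends at 11, B6 ends at 15, Cm ends at 19, Fsus4 ends at 20, F#maj7 ends at 22, F#dim ends at 26, Eb7 ends at 28, Adim ends at 33, Am ends at 36.
Beat 35 falls within Am.

Am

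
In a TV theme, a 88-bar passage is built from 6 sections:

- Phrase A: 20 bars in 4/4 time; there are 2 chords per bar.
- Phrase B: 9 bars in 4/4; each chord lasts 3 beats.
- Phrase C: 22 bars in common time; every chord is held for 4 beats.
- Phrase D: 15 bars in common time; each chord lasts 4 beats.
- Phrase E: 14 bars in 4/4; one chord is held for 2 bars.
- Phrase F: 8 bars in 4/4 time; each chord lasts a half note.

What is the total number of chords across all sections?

112 chords

A has 80 beats and chords last 2 each, so 40 chords.
B has 36 beats and chords last 3 each, so 12 chords.
C has 88 beats and chords last 4 each, so 22 chords.
D has 60 beats and chords last 4 each, so 15 chords.
E has 56 beats and chords last 8 each, so 7 chords.
F has 32 beats and chords last 2 each, so 16 chords.
Total: 40 + 12 + 22 + 15 + 7 + 16 = 112.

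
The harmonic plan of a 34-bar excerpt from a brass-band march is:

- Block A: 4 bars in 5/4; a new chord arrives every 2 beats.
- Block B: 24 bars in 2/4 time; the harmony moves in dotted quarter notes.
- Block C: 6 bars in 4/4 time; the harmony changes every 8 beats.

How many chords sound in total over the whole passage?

45 chords

A has 20 beats and chords last 2 each, so 10 chords.
B has 48 beats and chords last 1.5 each, so 32 chords.
C has 24 beats and chords last 8 each, so 3 chords.
Total: 10 + 32 + 3 = 45.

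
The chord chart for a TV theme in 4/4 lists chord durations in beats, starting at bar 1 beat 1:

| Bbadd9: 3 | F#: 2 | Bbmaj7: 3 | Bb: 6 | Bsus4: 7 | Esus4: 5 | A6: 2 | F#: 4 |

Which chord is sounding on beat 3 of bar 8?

Beat 3 of bar 8 is beat (8−1)×4 + 3 = 31 overall.
Running totals: Bbadd9 ends at 3, F# ends at 5, Bbmaj7 ends at 8, Bb ends at 14, Bsus4 ends at 21, Esus4 ends at 26, A6 ends at 28, F# ends at 32.
Beat 31 falls within F#.

F#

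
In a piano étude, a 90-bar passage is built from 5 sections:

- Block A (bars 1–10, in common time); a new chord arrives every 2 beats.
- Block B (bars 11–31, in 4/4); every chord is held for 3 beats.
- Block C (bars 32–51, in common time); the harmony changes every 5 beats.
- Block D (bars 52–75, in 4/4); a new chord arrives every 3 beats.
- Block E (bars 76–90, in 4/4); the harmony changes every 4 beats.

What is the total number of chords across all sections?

111 chords

A: 10·4 = 40 beats, 40/2 = 20 chords.
B: 21·4 = 84 beats, 84/3 = 28 chords.
C: 20·4 = 80 beats, 80/5 = 16 chords.
D: 24·4 = 96 beats, 96/3 = 32 chords.
E: 15·4 = 60 beats, 60/4 = 15 chords.
Total: 20 + 28 + 16 + 32 + 15 = 111.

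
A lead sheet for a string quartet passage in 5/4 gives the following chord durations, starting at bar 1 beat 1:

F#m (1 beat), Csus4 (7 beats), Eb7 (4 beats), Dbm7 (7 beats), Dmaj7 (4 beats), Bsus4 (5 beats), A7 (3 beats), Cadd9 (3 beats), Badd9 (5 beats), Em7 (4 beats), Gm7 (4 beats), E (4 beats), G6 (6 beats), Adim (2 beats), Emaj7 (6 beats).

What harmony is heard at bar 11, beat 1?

Beat 1 of bar 11 is beat (11−1)×5 + 1 = 51 overall.
Running totals: F#m ends at 1, Csus4 ends at 8, Eb7 ends at 12, Dbm7 ends at 19, Dmaj7 ends at 23, Bsus4 ends at 28, A7 ends at 31, Cadd9 ends at 34, Badd9 ends at 39, Em7 ends at 43, Gm7 ends at 47, E ends at 51.
Beat 51 falls within E.

E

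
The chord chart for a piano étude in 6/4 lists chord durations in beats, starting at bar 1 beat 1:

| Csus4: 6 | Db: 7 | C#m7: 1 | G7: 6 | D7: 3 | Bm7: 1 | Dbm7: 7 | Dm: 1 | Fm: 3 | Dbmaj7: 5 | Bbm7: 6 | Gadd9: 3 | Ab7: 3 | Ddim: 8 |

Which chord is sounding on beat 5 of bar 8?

Gadd9

Beat 5 of bar 8 is beat (8−1)×6 + 5 = 47 overall.
Running totals: Csus4 ends at 6, Db ends at 13, C#m7 ends at 14, G7 ends at 20, D7 ends at 23, Bm7 ends at 24, Dbm7 ends at 31, Dm ends at 32, Fm ends at 35, Dbmaj7 ends at 40, Bbm7 ends at 46, Gadd9 ends at 49.
Beat 47 falls within Gadd9.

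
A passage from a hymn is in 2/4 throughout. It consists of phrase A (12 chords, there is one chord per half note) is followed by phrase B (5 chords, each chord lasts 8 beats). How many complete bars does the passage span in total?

32 bars

A: 12 × 2 = 24 beats = 12 bars.
B: 5 × 8 = 40 beats = 20 bars.
Total: 12 + 20 = 32 bars.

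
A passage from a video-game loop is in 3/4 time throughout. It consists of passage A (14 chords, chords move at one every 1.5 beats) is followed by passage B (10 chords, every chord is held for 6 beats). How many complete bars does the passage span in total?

27 bars

A: 14 × 1.5 = 21 beats = 7 bars.
B: 10 × 6 = 60 beats = 20 bars.
Total: 7 + 20 = 27 bars.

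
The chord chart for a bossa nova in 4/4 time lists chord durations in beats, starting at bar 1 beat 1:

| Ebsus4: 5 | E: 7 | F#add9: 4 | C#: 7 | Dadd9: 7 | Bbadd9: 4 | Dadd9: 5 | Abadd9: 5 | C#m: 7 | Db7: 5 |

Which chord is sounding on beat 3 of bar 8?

Bbadd9

Beat 3 of bar 8 is beat (8−1)×4 + 3 = 31 overall.
Running totals: Ebsus4 ends at 5, E ends at 12, F#add9 ends at 16, C# ends at 23, Dadd9 ends at 30, Bbadd9 ends at 34.
Beat 31 falls within Bbadd9.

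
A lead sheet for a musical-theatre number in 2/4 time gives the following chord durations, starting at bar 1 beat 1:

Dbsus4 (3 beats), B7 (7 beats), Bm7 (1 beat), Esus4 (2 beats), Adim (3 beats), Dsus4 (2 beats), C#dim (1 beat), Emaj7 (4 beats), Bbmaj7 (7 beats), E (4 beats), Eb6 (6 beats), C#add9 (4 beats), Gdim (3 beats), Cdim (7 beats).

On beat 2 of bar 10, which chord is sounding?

Emaj7

Beat 2 of bar 10 is beat (10−1)×2 + 2 = 20 overall.
Running totals: Dbsus4 ends at 3, B7 ends at 10, Bm7 ends at 11, Esus4 ends at 13, Adim ends at 16, Dsus4 ends at 18, C#dim ends at 19, Emaj7 ends at 23.
Beat 20 falls within Emaj7.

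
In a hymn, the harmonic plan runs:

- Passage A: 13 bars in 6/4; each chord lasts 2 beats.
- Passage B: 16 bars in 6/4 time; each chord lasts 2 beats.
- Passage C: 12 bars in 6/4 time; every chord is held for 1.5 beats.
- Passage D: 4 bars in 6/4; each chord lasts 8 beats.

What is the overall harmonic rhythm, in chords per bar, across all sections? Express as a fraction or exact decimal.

46/15 chords per bar

A: 13 bars of 6 beats is 78 beats; at 2 beats each that's 39 chords.
B: 16 bars of 6 beats is 96 beats; at 2 beats each that's 48 chords.
C: 12 bars of 6 beats is 72 beats; at 1.5 beats each that's 48 chords.
D: 4 bars of 6 beats is 24 beats; at 8 beats each that's 3 chords.
Overall: 138 chords over 45 bars → 138/45 = 46/15 chords per bar.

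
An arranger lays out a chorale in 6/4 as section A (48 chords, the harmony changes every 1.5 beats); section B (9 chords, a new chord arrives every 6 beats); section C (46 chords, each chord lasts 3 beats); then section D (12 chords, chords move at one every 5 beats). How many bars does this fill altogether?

54 bars

A: 48 × 1.5 = 72 beats = 12 bars.
B: 9 × 6 = 54 beats = 9 bars.
C: 46 × 3 = 138 beats = 23 bars.
D: 12 × 5 = 60 beats = 10 bars.
Total: 12 + 9 + 23 + 10 = 54 bars.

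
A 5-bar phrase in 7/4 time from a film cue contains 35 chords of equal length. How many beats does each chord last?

1 beat

5 bars × 7 beats/bar = 35 beats total.
35 beats ÷ 35 chords = 1 beats per chord.
(That is a quarter note.)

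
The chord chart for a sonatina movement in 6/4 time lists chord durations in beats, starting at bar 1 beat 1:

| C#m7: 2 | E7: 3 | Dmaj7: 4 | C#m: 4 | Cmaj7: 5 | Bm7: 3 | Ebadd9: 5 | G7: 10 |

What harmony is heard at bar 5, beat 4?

G7

Beat 4 of bar 5 is beat (5−1)×6 + 4 = 28 overall.
Running totals: C#m7 ends at 2, E7 ends at 5, Dmaj7 ends at 9, C#m ends at 13, Cmaj7 ends at 18, Bm7 ends at 21, Ebadd9 ends at 26, G7 ends at 36.
Beat 28 falls within G7.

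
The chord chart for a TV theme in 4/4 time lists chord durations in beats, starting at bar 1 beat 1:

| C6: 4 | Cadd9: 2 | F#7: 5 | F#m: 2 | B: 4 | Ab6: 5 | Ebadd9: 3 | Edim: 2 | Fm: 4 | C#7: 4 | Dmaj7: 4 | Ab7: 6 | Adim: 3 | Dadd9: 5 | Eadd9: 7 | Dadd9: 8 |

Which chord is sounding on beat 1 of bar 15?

Beat 1 of bar 15 is beat (15−1)×4 + 1 = 57 overall.
Running totals: C6 ends at 4, Cadd9 ends at 6, F#7 ends at 11, F#m ends at 13, B ends at 17, Ab6 ends at 22, Ebadd9 ends at 25, Edim ends at 27, Fm ends at 31, C#7 ends at 35, Dmaj7 ends at 39, Ab7 ends at 45, Adim ends at 48, Dadd9 ends at 53, Eadd9 ends at 60.
Beat 57 falls within Eadd9.

Eadd9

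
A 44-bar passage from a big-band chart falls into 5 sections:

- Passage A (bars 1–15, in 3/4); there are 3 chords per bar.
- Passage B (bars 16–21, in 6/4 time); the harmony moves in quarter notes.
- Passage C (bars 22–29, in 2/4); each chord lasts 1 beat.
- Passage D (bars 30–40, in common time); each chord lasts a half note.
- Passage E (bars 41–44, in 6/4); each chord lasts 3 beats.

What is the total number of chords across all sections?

A has 45 beats and chords last 1 each, so 45 chords.
B has 36 beats and chords last 1 each, so 36 chords.
C has 16 beats and chords last 1 each, so 16 chords.
D has 44 beats and chords last 2 each, so 22 chords.
E has 24 beats and chords last 3 each, so 8 chords.
Total: 45 + 36 + 16 + 22 + 8 = 127.

127 chords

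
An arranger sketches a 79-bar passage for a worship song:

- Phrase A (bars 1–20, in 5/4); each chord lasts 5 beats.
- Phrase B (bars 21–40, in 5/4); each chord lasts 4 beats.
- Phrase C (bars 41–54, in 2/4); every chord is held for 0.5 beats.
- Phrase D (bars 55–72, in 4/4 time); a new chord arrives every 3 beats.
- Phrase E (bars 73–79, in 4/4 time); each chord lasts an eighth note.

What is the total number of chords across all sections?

181 chords

A has 100 beats and chords last 5 each, so 20 chords.
B has 100 beats and chords last 4 each, so 25 chords.
C has 28 beats and chords last 0.5 each, so 56 chords.
D has 72 beats and chords last 3 each, so 24 chords.
E has 28 beats and chords last 0.5 each, so 56 chords.
Total: 20 + 25 + 56 + 24 + 56 = 181.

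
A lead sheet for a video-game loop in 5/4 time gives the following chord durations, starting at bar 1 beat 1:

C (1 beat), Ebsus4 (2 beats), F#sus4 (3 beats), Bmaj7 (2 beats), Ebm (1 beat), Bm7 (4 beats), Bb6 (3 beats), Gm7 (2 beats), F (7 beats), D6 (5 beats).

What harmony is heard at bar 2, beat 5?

Bm7

Beat 5 of bar 2 is beat (2−1)×5 + 5 = 10 overall.
Running totals: C ends at 1, Ebsus4 ends at 3, F#sus4 ends at 6, Bmaj7 ends at 8, Ebm ends at 9, Bm7 ends at 13.
Beat 10 falls within Bm7.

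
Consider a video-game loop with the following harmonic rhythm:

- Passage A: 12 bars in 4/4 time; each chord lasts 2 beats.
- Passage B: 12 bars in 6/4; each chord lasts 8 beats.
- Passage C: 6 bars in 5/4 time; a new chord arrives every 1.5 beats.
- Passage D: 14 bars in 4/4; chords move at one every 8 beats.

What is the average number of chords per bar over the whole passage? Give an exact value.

A: 12 bars of 4 beats is 48 beats; at 2 beats each that's 24 chords.
B: 12 bars of 6 beats is 72 beats; at 8 beats each that's 9 chords.
C: 6 bars of 5 beats is 30 beats; at 1.5 beats each that's 20 chords.
D: 14 bars of 4 beats is 56 beats; at 8 beats each that's 7 chords.
Overall: 60 chords over 44 bars → 60/44 = 15/11 chords per bar.

15/11 chords per bar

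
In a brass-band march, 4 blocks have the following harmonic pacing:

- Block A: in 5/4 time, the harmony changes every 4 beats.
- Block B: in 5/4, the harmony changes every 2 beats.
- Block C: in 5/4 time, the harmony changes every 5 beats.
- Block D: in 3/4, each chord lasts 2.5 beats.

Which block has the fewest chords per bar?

A: 5/4 = 1.25 chords/bar.
B: 5/2 = 2.5 chords/bar.
C: 5/5 = 1 chord/bar.
D: 3/2.5 = 1.2 chords/bar.
Slowest is C at 1 chords/bar.

Block C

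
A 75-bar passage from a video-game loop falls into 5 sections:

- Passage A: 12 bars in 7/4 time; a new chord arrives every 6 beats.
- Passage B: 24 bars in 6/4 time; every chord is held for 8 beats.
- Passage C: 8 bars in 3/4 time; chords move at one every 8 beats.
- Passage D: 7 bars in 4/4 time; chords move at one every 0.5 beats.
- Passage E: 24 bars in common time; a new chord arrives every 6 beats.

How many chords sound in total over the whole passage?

107 chords

A: 12·7 = 84 beats, 84/6 = 14 chords.
B: 24·6 = 144 beats, 144/8 = 18 chords.
C: 8·3 = 24 beats, 24/8 = 3 chords.
D: 7·4 = 28 beats, 28/0.5 = 56 chords.
E: 24·4 = 96 beats, 96/6 = 16 chords.
Total: 14 + 18 + 3 + 56 + 16 = 107.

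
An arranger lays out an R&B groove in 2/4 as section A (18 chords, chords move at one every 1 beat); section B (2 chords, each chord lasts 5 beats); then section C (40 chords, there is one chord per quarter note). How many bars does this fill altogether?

34 bars

A: 18 × 1 = 18 beats = 9 bars.
B: 2 × 5 = 10 beats = 5 bars.
C: 40 × 1 = 40 beats = 20 bars.
Total: 9 + 5 + 20 = 34 bars.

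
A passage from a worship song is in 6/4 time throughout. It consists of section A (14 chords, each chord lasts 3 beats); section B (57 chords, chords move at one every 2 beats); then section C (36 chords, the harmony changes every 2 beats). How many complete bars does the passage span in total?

A: 14 × 3 = 42 beats = 7 bars.
B: 57 × 2 = 114 beats = 19 bars.
C: 36 × 2 = 72 beats = 12 bars.
Total: 7 + 19 + 12 = 38 bars.

38 bars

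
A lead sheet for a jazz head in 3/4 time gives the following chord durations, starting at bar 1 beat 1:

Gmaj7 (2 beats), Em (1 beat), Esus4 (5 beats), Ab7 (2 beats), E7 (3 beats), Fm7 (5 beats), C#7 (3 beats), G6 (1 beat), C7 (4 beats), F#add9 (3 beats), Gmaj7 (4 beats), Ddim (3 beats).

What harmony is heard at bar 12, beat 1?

Beat 1 of bar 12 is beat (12−1)×3 + 1 = 34 overall.
Running totals: Gmaj7 ends at 2, Em ends at 3, Esus4 ends at 8, Ab7 ends at 10, E7 ends at 13, Fm7 ends at 18, C#7 ends at 21, G6 ends at 22, C7 ends at 26, F#add9 ends at 29, Gmaj7 ends at 33, Ddim ends at 36.
Beat 34 falls within Ddim.

Ddim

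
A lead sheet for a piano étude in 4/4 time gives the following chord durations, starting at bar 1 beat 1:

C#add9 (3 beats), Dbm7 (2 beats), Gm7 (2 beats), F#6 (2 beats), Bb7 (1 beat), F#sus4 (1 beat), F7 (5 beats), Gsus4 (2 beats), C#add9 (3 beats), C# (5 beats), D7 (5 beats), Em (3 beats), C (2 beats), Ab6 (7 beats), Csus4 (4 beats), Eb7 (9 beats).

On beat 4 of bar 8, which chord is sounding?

Beat 4 of bar 8 is beat (8−1)×4 + 4 = 32 overall.
Running totals: C#add9 ends at 3, Dbm7 ends at 5, Gm7 ends at 7, F#6 ends at 9, Bb7 ends at 10, F#sus4 ends at 11, F7 ends at 16, Gsus4 ends at 18, C#add9 ends at 21, C# ends at 26, D7 ends at 31, Em ends at 34.
Beat 32 falls within Em.

Em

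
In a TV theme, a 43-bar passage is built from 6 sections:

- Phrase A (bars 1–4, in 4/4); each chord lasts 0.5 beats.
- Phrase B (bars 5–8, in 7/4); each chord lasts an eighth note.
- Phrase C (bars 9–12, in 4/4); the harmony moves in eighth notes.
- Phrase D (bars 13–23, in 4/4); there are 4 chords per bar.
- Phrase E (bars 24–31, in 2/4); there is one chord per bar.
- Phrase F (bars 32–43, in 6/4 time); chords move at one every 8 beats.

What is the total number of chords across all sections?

A: 4·4 = 16 beats, 16/0.5 = 32 chords.
B: 4·7 = 28 beats, 28/0.5 = 56 chords.
C: 4·4 = 16 beats, 16/0.5 = 32 chords.
D: 11·4 = 44 beats, 44/1 = 44 chords.
E: 8·2 = 16 beats, 16/2 = 8 chords.
F: 12·6 = 72 beats, 72/8 = 9 chords.
Total: 32 + 56 + 32 + 44 + 8 + 9 = 181.

181 chords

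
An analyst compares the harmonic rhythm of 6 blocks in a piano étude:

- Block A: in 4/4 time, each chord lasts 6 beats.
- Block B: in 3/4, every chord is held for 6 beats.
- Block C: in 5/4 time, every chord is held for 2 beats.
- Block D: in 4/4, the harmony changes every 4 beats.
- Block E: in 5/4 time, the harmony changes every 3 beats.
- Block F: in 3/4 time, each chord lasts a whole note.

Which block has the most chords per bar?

Block C

A: 4/6 = 2/3 chords/bar.
B: 3/6 = 0.5 chords/bar.
C: 5/2 = 2.5 chords/bar.
D: 4/4 = 1 chord/bar.
E: 5/3 = 5/3 chords/bar.
F: 3/4 = 0.75 chords/bar.
Fastest is C at 2.5 chords/bar.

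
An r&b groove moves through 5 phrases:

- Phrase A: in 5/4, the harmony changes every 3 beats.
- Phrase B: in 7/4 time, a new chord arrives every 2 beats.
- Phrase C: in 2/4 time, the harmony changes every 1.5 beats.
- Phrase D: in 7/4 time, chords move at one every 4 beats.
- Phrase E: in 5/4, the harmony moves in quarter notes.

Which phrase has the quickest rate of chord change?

Phrase E

A: 5/3 = 5/3 chords/bar.
B: 7/2 = 3.5 chords/bar.
C: 2/1.5 = 4/3 chords/bar.
D: 7/4 = 1.75 chords/bar.
E: 5/1 = 5 chords/bar.
Fastest is E at 5 chords/bar.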